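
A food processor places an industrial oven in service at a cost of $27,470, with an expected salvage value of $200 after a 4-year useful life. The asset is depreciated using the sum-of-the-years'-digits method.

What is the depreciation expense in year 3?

$5,454

Depreciable base = $27,470 − $200 = $27,270.
Sum of the years' digits = 4+3+2+1 = 10.
Year 1: $27,270 × 4/10 = $10,908. Book value $16,562.
Year 2: $27,270 × 3/10 = $8,181. Book value $8,381.
Year 3: $27,270 × 2/10 = $5,454. Book value $2,927.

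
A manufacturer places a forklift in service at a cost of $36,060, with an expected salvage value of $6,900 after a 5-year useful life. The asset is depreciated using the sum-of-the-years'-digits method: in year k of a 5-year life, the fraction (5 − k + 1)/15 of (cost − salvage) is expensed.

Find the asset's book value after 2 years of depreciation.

Depreciable base = $36,060 − $6,900 = $29,160.
Sum of the years' digits = 5+4+3+2+1 = 15.
Year 1: $29,160 × 5/15 = $9,720. Book value $26,340.
Year 2: $29,160 × 4/15 = $7,776. Book value $18,564.

$18,564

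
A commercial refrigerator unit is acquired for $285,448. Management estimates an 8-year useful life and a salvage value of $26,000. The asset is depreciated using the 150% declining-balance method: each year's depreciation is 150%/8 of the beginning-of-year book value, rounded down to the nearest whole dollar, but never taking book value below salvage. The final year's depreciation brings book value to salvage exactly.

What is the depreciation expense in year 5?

Depreciable base = $285,448 − $26,000 = $259,448.
Year 1: ⌊$285,448 × 150%/8⌋ = $53,521. Book value $231,927.
Year 2: ⌊$231,927 × 150%/8⌋ = $43,486. Book value $188,441.
Year 3: ⌊$188,441 × 150%/8⌋ = $35,332. Book value $153,109.
Year 4: ⌊$153,109 × 150%/8⌋ = $28,707. Book value $124,402.
Year 5: ⌊$124,402 × 150%/8⌋ = $23,325. Book value $101,077.

$23,325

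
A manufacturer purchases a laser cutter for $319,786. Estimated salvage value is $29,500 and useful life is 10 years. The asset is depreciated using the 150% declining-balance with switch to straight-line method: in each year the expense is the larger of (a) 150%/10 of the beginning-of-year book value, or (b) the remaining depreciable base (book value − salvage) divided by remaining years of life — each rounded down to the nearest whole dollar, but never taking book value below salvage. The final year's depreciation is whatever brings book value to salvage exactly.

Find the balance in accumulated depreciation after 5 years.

$177,893

Depreciable base = $319,786 − $29,500 = $290,286.
Year 1: DB = ⌊$319,786 × 150%/10⌋ = $47,967; SL = ⌊$290,286/10⌋ = $29,028 → take DB $47,967. Book value $271,819.
Year 2: DB = ⌊$271,819 × 150%/10⌋ = $40,772; SL = ⌊$242,319/9⌋ = $26,924 → take DB $40,772. Book value $231,047.
Year 3: DB = ⌊$231,047 × 150%/10⌋ = $34,657; SL = ⌊$201,547/8⌋ = $25,193 → take DB $34,657. Book value $196,390.
Year 4: DB = ⌊$196,390 × 150%/10⌋ = $29,458; SL = ⌊$166,890/7⌋ = $23,841 → take DB $29,458. Book value $166,932.
Year 5: DB = ⌊$166,932 × 150%/10⌋ = $25,039; SL = ⌊$137,432/6⌋ = $22,905 → take DB $25,039. Book value $141,893.
Accumulated through year 5 = $319,786 − $141,893 = $177,893.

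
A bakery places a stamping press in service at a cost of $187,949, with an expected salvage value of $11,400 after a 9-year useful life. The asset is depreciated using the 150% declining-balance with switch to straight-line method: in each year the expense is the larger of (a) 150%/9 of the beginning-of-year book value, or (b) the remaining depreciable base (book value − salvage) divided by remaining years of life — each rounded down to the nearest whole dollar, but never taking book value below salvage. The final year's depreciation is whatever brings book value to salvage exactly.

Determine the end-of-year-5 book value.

$74,792

Depreciable base = $187,949 − $11,400 = $176,549.
Year 1: DB = ⌊$187,949 × 150%/9⌋ = $31,324; SL = ⌊$176,549/9⌋ = $19,616 → take DB $31,324. Book value $156,625.
Year 2: DB = ⌊$156,625 × 150%/9⌋ = $26,104; SL = ⌊$145,225/8⌋ = $18,153 → take DB $26,104. Book value $130,521.
Year 3: DB = ⌊$130,521 × 150%/9⌋ = $21,753; SL = ⌊$119,121/7⌋ = $17,017 → take DB $21,753. Book value $108,768.
Year 4: DB = ⌊$108,768 × 150%/9⌋ = $18,128; SL = ⌊$97,368/6⌋ = $16,228 → take DB $18,128. Book value $90,640.
Year 5: DB = ⌊$90,640 × 150%/9⌋ = $15,106; SL = ⌊$79,240/5⌋ = $15,848 → take SL $15,848. Book value $74,792.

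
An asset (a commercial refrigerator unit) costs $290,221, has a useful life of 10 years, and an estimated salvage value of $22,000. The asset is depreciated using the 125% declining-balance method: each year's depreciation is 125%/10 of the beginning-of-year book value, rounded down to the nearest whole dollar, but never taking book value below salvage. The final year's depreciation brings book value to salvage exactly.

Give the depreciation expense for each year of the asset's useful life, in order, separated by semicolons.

Depreciable base = $290,221 − $22,000 = $268,221.
Year 1: ⌊$290,221 × 125%/10⌋ = $36,277. Book value $253,944.
Year 2: ⌊$253,944 × 125%/10⌋ = $31,743. Book value $222,201.
Year 3: ⌊$222,201 × 125%/10⌋ = $27,775. Book value $194,426.
Year 4: ⌊$194,426 × 125%/10⌋ = $24,303. Book value $170,123.
Year 5: ⌊$170,123 × 125%/10⌋ = $21,265. Book value $148,858.
Year 6: ⌊$148,858 × 125%/10⌋ = $18,607. Book value $130,251.
Year 7: ⌊$130,251 × 125%/10⌋ = $16,281. Book value $113,970.
Year 8: ⌊$113,970 × 125%/10⌋ = $14,246. Book value $99,724.
Year 9: ⌊$99,724 × 125%/10⌋ = $12,465. Book value $87,259.
Year 10 (final): $87,259 − $22,000 = $65,259. Book value $22,000.

$36,277; $31,743; $27,775; $24,303; $21,265; $18,607; $16,281; $14,246; $12,465; $65,259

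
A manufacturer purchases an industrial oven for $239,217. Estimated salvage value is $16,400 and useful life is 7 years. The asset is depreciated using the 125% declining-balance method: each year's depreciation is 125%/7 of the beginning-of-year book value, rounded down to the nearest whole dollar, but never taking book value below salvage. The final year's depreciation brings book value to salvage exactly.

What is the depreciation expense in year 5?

$19,448

Depreciable base = $239,217 − $16,400 = $222,817.
Year 1: ⌊$239,217 × 125%/7⌋ = $42,717. Book value $196,500.
Year 2: ⌊$196,500 × 125%/7⌋ = $35,089. Book value $161,411.
Year 3: ⌊$161,411 × 125%/7⌋ = $28,823. Book value $132,588.
Year 4: ⌊$132,588 × 125%/7⌋ = $23,676. Book value $108,912.
Year 5: ⌊$108,912 × 125%/7⌋ = $19,448. Book value $89,464.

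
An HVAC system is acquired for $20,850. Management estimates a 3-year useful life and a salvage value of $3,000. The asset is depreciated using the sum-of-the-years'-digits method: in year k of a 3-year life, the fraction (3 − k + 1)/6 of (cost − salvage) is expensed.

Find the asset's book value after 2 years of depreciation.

$5,975

Depreciable base = $20,850 − $3,000 = $17,850.
Sum of the years' digits = 3+2+1 = 6.
Year 1: $17,850 × 3/6 = $8,925. Book value $11,925.
Year 2: $17,850 × 2/6 = $5,950. Book value $5,975.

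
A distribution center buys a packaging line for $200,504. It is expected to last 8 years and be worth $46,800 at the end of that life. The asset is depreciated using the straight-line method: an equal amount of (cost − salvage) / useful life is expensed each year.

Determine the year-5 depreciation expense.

$19,213

Depreciable base = $200,504 − $46,800 = $153,704.
Annual expense = $153,704 / 8 = $19,213.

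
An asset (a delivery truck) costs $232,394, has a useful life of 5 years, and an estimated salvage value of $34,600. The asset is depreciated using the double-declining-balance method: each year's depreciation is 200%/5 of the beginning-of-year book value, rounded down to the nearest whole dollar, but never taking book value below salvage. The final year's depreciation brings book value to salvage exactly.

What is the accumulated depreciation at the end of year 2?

$148,731

Depreciable base = $232,394 − $34,600 = $197,794.
Year 1: ⌊$232,394 × 200%/5⌋ = $92,957. Book value $139,437.
Year 2: ⌊$139,437 × 200%/5⌋ = $55,774. Book value $83,663.
Accumulated through year 2 = $232,394 − $83,663 = $148,731.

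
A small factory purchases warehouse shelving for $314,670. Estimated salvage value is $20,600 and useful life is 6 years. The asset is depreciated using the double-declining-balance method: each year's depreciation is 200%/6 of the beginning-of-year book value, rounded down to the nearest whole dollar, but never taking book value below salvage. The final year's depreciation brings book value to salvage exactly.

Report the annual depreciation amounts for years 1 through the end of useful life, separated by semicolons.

$104,890; $69,926; $46,618; $31,078; $20,719; $20,839

Depreciable base = $314,670 − $20,600 = $294,070.
Year 1: ⌊$314,670 × 200%/6⌋ = $104,890. Book value $209,780.
Year 2: ⌊$209,780 × 200%/6⌋ = $69,926. Book value $139,854.
Year 3: ⌊$139,854 × 200%/6⌋ = $46,618. Book value $93,236.
Year 4: ⌊$93,236 × 200%/6⌋ = $31,078. Book value $62,158.
Year 5: ⌊$62,158 × 200%/6⌋ = $20,719. Book value $41,439.
Year 6 (final): $41,439 − $20,600 = $20,839. Book value $20,600.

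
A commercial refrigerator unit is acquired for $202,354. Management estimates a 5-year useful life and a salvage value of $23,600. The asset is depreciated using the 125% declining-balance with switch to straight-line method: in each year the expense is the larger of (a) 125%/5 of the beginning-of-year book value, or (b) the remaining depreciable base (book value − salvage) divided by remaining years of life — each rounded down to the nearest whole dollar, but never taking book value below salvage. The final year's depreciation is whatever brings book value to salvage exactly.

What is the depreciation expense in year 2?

$37,941

Depreciable base = $202,354 − $23,600 = $178,754.
Year 1: DB = ⌊$202,354 × 125%/5⌋ = $50,588; SL = ⌊$178,754/5⌋ = $35,750 → take DB $50,588. Book value $151,766.
Year 2: DB = ⌊$151,766 × 125%/5⌋ = $37,941; SL = ⌊$128,166/4⌋ = $32,041 → take DB $37,941. Book value $113,825.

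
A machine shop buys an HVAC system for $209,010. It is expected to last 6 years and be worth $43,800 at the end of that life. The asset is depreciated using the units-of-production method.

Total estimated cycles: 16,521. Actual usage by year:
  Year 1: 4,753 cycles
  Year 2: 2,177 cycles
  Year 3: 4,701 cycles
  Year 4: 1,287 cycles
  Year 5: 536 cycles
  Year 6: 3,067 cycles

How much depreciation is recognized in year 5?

$5,360

Depreciable base = $209,010 − $43,800 = $165,210.
Rate = $165,210 / 16,521 cycles = $10 per cycle.
Year 1: 4,753 × $10 = $47,530. Book value $161,480.
Year 2: 2,177 × $10 = $21,770. Book value $139,710.
Year 3: 4,701 × $10 = $47,010. Book value $92,700.
Year 4: 1,287 × $10 = $12,870. Book value $79,830.
Year 5: 536 × $10 = $5,360. Book value $74,470.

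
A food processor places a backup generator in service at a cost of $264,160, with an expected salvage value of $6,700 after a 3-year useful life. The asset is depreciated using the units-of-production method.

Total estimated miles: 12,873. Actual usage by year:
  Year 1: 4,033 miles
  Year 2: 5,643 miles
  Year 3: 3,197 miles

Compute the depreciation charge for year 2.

Depreciable base = $264,160 − $6,700 = $257,460.
Rate = $257,460 / 12,873 miles = $20 per mile.
Year 1: 4,033 × $20 = $80,660. Book value $183,500.
Year 2: 5,643 × $20 = $112,860. Book value $70,640.

$112,860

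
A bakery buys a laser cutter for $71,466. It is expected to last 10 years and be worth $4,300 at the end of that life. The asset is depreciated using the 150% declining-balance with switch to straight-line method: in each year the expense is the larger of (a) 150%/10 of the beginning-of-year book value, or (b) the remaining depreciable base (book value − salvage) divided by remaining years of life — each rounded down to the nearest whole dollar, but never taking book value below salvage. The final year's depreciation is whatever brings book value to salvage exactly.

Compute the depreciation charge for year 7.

$5,482

Depreciable base = $71,466 − $4,300 = $67,166.
Year 1: DB = ⌊$71,466 × 150%/10⌋ = $10,719; SL = ⌊$67,166/10⌋ = $6,716 → take DB $10,719. Book value $60,747.
Year 2: DB = ⌊$60,747 × 150%/10⌋ = $9,112; SL = ⌊$56,447/9⌋ = $6,271 → take DB $9,112. Book value $51,635.
Year 3: DB = ⌊$51,635 × 150%/10⌋ = $7,745; SL = ⌊$47,335/8⌋ = $5,916 → take DB $7,745. Book value $43,890.
Year 4: DB = ⌊$43,890 × 150%/10⌋ = $6,583; SL = ⌊$39,590/7⌋ = $5,655 → take DB $6,583. Book value $37,307.
Year 5: DB = ⌊$37,307 × 150%/10⌋ = $5,596; SL = ⌊$33,007/6⌋ = $5,501 → take DB $5,596. Book value $31,711.
Year 6: DB = ⌊$31,711 × 150%/10⌋ = $4,756; SL = ⌊$27,411/5⌋ = $5,482 → take SL $5,482. Book value $26,229.
Year 7: DB = ⌊$26,229 × 150%/10⌋ = $3,934; SL = ⌊$21,929/4⌋ = $5,482 → take SL $5,482. Book value $20,747.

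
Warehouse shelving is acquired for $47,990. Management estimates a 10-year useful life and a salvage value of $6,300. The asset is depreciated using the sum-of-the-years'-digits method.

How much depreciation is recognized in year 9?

$1,516

Depreciable base = $47,990 − $6,300 = $41,690.
Sum of the years' digits = 10+9+8+7+6+5+4+3+2+1 = 55.
Year 1: $41,690 × 10/55 = $7,580. Book value $40,410.
Year 2: $41,690 × 9/55 = $6,822. Book value $33,588.
Year 3: $41,690 × 8/55 = $6,064. Book value $27,524.
Year 4: $41,690 × 7/55 = $5,306. Book value $22,218.
Year 5: $41,690 × 6/55 = $4,548. Book value $17,670.
Year 6: $41,690 × 5/55 = $3,790. Book value $13,880.
Year 7: $41,690 × 4/55 = $3,032. Book value $10,848.
Year 8: $41,690 × 3/55 = $2,274. Book value $8,574.
Year 9: $41,690 × 2/55 = $1,516. Book value $7,058.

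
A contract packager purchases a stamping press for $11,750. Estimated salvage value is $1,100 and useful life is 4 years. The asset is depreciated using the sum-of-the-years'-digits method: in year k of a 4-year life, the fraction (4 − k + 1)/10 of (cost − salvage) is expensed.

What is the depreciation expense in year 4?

$1,065

Depreciable base = $11,750 − $1,100 = $10,650.
Sum of the years' digits = 4+3+2+1 = 10.
Year 1: $10,650 × 4/10 = $4,260. Book value $7,490.
Year 2: $10,650 × 3/10 = $3,195. Book value $4,295.
Year 3: $10,650 × 2/10 = $2,130. Book value $2,165.
Year 4: $10,650 × 1/10 = $1,065. Book value $1,100.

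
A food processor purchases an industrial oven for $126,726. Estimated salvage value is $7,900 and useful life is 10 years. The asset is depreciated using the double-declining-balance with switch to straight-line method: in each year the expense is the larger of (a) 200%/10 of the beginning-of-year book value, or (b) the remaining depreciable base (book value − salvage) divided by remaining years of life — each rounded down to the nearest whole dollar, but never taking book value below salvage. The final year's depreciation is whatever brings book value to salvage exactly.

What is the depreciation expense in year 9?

Depreciable base = $126,726 − $7,900 = $118,826.
Year 1: DB = ⌊$126,726 × 200%/10⌋ = $25,345; SL = ⌊$118,826/10⌋ = $11,882 → take DB $25,345. Book value $101,381.
Year 2: DB = ⌊$101,381 × 200%/10⌋ = $20,276; SL = ⌊$93,481/9⌋ = $10,386 → take DB $20,276. Book value $81,105.
Year 3: DB = ⌊$81,105 × 200%/10⌋ = $16,221; SL = ⌊$73,205/8⌋ = $9,150 → take DB $16,221. Book value $64,884.
Year 4: DB = ⌊$64,884 × 200%/10⌋ = $12,976; SL = ⌊$56,984/7⌋ = $8,140 → take DB $12,976. Book value $51,908.
Year 5: DB = ⌊$51,908 × 200%/10⌋ = $10,381; SL = ⌊$44,008/6⌋ = $7,334 → take DB $10,381. Book value $41,527.
Year 6: DB = ⌊$41,527 × 200%/10⌋ = $8,305; SL = ⌊$33,627/5⌋ = $6,725 → take DB $8,305. Book value $33,222.
Year 7: DB = ⌊$33,222 × 200%/10⌋ = $6,644; SL = ⌊$25,322/4⌋ = $6,330 → take DB $6,644. Book value $26,578.
Year 8: DB = ⌊$26,578 × 200%/10⌋ = $5,315; SL = ⌊$18,678/3⌋ = $6,226 → take SL $6,226. Book value $20,352.
Year 9: DB = ⌊$20,352 × 200%/10⌋ = $4,070; SL = ⌊$12,452/2⌋ = $6,226 → take SL $6,226. Book value $14,126.

$6,226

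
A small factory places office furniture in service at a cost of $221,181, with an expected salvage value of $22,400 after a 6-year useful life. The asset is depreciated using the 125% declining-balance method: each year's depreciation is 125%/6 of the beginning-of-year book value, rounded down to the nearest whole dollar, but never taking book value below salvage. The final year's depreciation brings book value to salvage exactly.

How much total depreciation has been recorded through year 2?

$82,558

Depreciable base = $221,181 − $22,400 = $198,781.
Year 1: ⌊$221,181 × 125%/6⌋ = $46,079. Book value $175,102.
Year 2: ⌊$175,102 × 125%/6⌋ = $36,479. Book value $138,623.
Accumulated through year 2 = $221,181 − $138,623 = $82,558.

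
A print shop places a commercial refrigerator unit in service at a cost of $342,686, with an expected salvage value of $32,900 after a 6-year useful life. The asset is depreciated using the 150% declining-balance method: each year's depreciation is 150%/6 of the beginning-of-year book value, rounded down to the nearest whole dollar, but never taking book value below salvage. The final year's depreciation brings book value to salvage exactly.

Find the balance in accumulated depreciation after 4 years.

$234,257

Depreciable base = $342,686 − $32,900 = $309,786.
Year 1: ⌊$342,686 × 150%/6⌋ = $85,671. Book value $257,015.
Year 2: ⌊$257,015 × 150%/6⌋ = $64,253. Book value $192,762.
Year 3: ⌊$192,762 × 150%/6⌋ = $48,190. Book value $144,572.
Year 4: ⌊$144,572 × 150%/6⌋ = $36,143. Book value $108,429.
Accumulated through year 4 = $342,686 − $108,429 = $234,257.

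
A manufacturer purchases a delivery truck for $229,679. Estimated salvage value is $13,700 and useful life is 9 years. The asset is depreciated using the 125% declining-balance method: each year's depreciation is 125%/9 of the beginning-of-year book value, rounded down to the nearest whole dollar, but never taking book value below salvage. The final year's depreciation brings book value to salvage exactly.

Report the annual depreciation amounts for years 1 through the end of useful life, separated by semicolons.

Depreciable base = $229,679 − $13,700 = $215,979.
Year 1: ⌊$229,679 × 125%/9⌋ = $31,899. Book value $197,780.
Year 2: ⌊$197,780 × 125%/9⌋ = $27,469. Book value $170,311.
Year 3: ⌊$170,311 × 125%/9⌋ = $23,654. Book value $146,657.
Year 4: ⌊$146,657 × 125%/9⌋ = $20,369. Book value $126,288.
Year 5: ⌊$126,288 × 125%/9⌋ = $17,540. Book value $108,748.
Year 6: ⌊$108,748 × 125%/9⌋ = $15,103. Book value $93,645.
Year 7: ⌊$93,645 × 125%/9⌋ = $13,006. Book value $80,639.
Year 8: ⌊$80,639 × 125%/9⌋ = $11,199. Book value $69,440.
Year 9 (final): $69,440 − $13,700 = $55,740. Book value $13,700.

$31,899; $27,469; $23,654; $20,369; $17,540; $15,103; $13,006; $11,199; $55,740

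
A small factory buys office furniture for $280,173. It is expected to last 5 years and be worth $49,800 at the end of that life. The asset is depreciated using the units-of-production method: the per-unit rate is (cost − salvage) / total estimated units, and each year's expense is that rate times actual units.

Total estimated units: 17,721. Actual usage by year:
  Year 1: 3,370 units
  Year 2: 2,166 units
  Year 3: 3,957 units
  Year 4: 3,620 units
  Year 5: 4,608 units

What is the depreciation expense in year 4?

Depreciable base = $280,173 − $49,800 = $230,373.
Rate = $230,373 / 17,721 units = $13 per unit.
Year 1: 3,370 × $13 = $43,810. Book value $236,363.
Year 2: 2,166 × $13 = $28,158. Book value $208,205.
Year 3: 3,957 × $13 = $51,441. Book value $156,764.
Year 4: 3,620 × $13 = $47,060. Book value $109,704.

$47,060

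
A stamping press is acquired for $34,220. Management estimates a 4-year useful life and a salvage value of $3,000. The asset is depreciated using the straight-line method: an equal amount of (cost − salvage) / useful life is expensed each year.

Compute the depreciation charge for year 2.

$7,805

Depreciable base = $34,220 − $3,000 = $31,220.
Annual expense = $31,220 / 4 = $7,805.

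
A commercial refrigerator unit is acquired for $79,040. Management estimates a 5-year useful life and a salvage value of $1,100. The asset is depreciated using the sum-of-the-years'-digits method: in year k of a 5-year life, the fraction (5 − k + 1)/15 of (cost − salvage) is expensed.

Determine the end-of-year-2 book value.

Depreciable base = $79,040 − $1,100 = $77,940.
Sum of the years' digits = 5+4+3+2+1 = 15.
Year 1: $77,940 × 5/15 = $25,980. Book value $53,060.
Year 2: $77,940 × 4/15 = $20,784. Book value $32,276.

$32,276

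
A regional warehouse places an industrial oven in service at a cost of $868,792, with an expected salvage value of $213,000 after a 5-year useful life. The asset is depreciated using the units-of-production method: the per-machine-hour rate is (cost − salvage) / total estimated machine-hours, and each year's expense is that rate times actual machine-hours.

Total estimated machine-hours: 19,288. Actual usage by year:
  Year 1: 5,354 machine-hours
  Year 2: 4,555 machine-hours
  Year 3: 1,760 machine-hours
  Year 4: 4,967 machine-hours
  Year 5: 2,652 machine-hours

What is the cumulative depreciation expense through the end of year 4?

$565,624

Depreciable base = $868,792 − $213,000 = $655,792.
Rate = $655,792 / 19,288 machine-hours = $34 per machine-hour.
Year 1: 5,354 × $34 = $182,036. Book value $686,756.
Year 2: 4,555 × $34 = $154,870. Book value $531,886.
Year 3: 1,760 × $34 = $59,840. Book value $472,046.
Year 4: 4,967 × $34 = $168,878. Book value $303,168.
Accumulated through year 4 = $868,792 − $303,168 = $565,624.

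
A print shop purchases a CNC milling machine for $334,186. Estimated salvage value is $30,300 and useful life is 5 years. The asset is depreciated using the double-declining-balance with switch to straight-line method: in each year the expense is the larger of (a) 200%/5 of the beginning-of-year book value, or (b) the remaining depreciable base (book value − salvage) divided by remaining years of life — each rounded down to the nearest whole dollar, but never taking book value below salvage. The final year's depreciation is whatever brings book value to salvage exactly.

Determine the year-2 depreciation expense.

$80,204

Depreciable base = $334,186 − $30,300 = $303,886.
Year 1: DB = ⌊$334,186 × 200%/5⌋ = $133,674; SL = ⌊$303,886/5⌋ = $60,777 → take DB $133,674. Book value $200,512.
Year 2: DB = ⌊$200,512 × 200%/5⌋ = $80,204; SL = ⌊$170,212/4⌋ = $42,553 → take DB $80,204. Book value $120,308.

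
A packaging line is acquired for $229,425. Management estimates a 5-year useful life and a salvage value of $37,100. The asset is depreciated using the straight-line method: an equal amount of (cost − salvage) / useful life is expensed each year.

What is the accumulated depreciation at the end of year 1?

Depreciable base = $229,425 − $37,100 = $192,325.
Annual expense = $192,325 / 5 = $38,465.
End of year 1: book value $190,960.
Accumulated through year 1 = $229,425 − $190,960 = $38,465.

$38,465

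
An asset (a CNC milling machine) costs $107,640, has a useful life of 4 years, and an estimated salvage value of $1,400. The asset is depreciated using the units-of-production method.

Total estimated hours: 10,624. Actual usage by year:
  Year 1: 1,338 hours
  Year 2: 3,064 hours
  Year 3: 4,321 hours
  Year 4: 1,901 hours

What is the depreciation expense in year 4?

Depreciable base = $107,640 − $1,400 = $106,240.
Rate = $106,240 / 10,624 hours = $10 per hour.
Year 1: 1,338 × $10 = $13,380. Book value $94,260.
Year 2: 3,064 × $10 = $30,640. Book value $63,620.
Year 3: 4,321 × $10 = $43,210. Book value $20,410.
Year 4: 1,901 × $10 = $19,010. Book value $1,400.

$19,010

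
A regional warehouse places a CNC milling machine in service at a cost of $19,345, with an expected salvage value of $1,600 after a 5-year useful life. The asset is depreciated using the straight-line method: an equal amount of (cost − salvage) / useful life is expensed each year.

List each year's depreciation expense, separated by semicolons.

$3,549; $3,549; $3,549; $3,549; $3,549

Depreciable base = $19,345 − $1,600 = $17,745.
Annual expense = $17,745 / 5 = $3,549.
End of year 1: book value $15,796.
End of year 2: book value $12,247.
End of year 3: book value $8,698.
End of year 4: book value $5,149.
End of year 5: book value $1,600.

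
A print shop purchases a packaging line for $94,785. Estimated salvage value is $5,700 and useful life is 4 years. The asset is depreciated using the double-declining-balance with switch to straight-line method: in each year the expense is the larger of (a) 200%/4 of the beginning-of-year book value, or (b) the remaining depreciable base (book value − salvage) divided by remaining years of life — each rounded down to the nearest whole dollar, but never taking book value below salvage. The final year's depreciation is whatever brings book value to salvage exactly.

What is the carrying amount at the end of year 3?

Depreciable base = $94,785 − $5,700 = $89,085.
Year 1: DB = ⌊$94,785 × 200%/4⌋ = $47,392; SL = ⌊$89,085/4⌋ = $22,271 → take DB $47,392. Book value $47,393.
Year 2: DB = ⌊$47,393 × 200%/4⌋ = $23,696; SL = ⌊$41,693/3⌋ = $13,897 → take DB $23,696. Book value $23,697.
Year 3: DB = ⌊$23,697 × 200%/4⌋ = $11,848; SL = ⌊$17,997/2⌋ = $8,998 → take DB $11,848. Book value $11,849.

$11,849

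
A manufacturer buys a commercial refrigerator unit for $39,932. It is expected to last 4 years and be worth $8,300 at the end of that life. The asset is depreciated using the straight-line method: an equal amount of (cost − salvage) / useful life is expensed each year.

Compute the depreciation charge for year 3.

Depreciable base = $39,932 − $8,300 = $31,632.
Annual expense = $31,632 / 4 = $7,908.

$7,908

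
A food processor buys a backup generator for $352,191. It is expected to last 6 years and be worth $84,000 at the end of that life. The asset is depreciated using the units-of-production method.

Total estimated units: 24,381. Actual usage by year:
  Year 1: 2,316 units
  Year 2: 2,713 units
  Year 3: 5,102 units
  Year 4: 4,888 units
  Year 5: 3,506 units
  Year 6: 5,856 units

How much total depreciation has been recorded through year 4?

Depreciable base = $352,191 − $84,000 = $268,191.
Rate = $268,191 / 24,381 units = $11 per unit.
Year 1: 2,316 × $11 = $25,476. Book value $326,715.
Year 2: 2,713 × $11 = $29,843. Book value $296,872.
Year 3: 5,102 × $11 = $56,122. Book value $240,750.
Year 4: 4,888 × $11 = $53,768. Book value $186,982.
Accumulated through year 4 = $352,191 − $186,982 = $165,209.

$165,209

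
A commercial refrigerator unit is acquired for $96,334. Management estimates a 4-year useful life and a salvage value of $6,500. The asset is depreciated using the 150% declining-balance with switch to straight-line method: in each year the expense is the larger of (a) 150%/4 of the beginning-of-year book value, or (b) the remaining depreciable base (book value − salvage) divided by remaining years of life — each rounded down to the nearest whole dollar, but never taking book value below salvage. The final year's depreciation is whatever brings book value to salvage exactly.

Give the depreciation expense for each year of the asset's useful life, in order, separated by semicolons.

$36,125; $22,578; $15,565; $15,566

Depreciable base = $96,334 − $6,500 = $89,834.
Year 1: DB = ⌊$96,334 × 150%/4⌋ = $36,125; SL = ⌊$89,834/4⌋ = $22,458 → take DB $36,125. Book value $60,209.
Year 2: DB = ⌊$60,209 × 150%/4⌋ = $22,578; SL = ⌊$53,709/3⌋ = $17,903 → take DB $22,578. Book value $37,631.
Year 3: DB = ⌊$37,631 × 150%/4⌋ = $14,111; SL = ⌊$31,131/2⌋ = $15,565 → take SL $15,565. Book value $22,066.
Year 4 (final): $22,066 − $6,500 = $15,566. Book value $6,500.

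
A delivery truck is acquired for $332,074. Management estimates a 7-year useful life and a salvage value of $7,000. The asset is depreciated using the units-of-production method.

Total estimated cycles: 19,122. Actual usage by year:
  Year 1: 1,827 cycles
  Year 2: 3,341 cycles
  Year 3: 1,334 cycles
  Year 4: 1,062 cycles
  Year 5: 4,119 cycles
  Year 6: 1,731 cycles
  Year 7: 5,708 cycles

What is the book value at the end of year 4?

$203,486

Depreciable base = $332,074 − $7,000 = $325,074.
Rate = $325,074 / 19,122 cycles = $17 per cycle.
Year 1: 1,827 × $17 = $31,059. Book value $301,015.
Year 2: 3,341 × $17 = $56,797. Book value $244,218.
Year 3: 1,334 × $17 = $22,678. Book value $221,540.
Year 4: 1,062 × $17 = $18,054. Book value $203,486.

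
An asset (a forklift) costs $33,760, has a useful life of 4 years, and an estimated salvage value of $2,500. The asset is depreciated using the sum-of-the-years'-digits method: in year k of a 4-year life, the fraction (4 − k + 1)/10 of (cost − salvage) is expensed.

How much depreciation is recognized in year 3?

$6,252

Depreciable base = $33,760 − $2,500 = $31,260.
Sum of the years' digits = 4+3+2+1 = 10.
Year 1: $31,260 × 4/10 = $12,504. Book value $21,256.
Year 2: $31,260 × 3/10 = $9,378. Book value $11,878.
Year 3: $31,260 × 2/10 = $6,252. Book value $5,626.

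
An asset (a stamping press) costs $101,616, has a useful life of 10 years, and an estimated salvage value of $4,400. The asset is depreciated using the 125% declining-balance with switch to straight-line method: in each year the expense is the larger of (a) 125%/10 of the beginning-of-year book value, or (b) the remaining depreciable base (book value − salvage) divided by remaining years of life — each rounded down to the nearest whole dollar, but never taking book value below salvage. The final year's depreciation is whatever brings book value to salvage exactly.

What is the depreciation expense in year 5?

$9,096

Depreciable base = $101,616 − $4,400 = $97,216.
Year 1: DB = ⌊$101,616 × 125%/10⌋ = $12,702; SL = ⌊$97,216/10⌋ = $9,721 → take DB $12,702. Book value $88,914.
Year 2: DB = ⌊$88,914 × 125%/10⌋ = $11,114; SL = ⌊$84,514/9⌋ = $9,390 → take DB $11,114. Book value $77,800.
Year 3: DB = ⌊$77,800 × 125%/10⌋ = $9,725; SL = ⌊$73,400/8⌋ = $9,175 → take DB $9,725. Book value $68,075.
Year 4: DB = ⌊$68,075 × 125%/10⌋ = $8,509; SL = ⌊$63,675/7⌋ = $9,096 → take SL $9,096. Book value $58,979.
Year 5: DB = ⌊$58,979 × 125%/10⌋ = $7,372; SL = ⌊$54,579/6⌋ = $9,096 → take SL $9,096. Book value $49,883.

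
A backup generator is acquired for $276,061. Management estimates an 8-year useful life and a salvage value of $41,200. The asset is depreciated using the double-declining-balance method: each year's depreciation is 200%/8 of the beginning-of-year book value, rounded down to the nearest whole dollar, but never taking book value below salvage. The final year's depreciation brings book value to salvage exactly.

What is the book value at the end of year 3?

Depreciable base = $276,061 − $41,200 = $234,861.
Year 1: ⌊$276,061 × 200%/8⌋ = $69,015. Book value $207,046.
Year 2: ⌊$207,046 × 200%/8⌋ = $51,761. Book value $155,285.
Year 3: ⌊$155,285 × 200%/8⌋ = $38,821. Book value $116,464.

$116,464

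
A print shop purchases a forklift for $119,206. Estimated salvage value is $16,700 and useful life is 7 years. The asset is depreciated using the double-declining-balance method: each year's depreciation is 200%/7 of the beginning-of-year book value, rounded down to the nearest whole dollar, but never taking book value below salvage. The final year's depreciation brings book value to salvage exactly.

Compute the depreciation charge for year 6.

Depreciable base = $119,206 − $16,700 = $102,506.
Year 1: ⌊$119,206 × 200%/7⌋ = $34,058. Book value $85,148.
Year 2: ⌊$85,148 × 200%/7⌋ = $24,328. Book value $60,820.
Year 3: ⌊$60,820 × 200%/7⌋ = $17,377. Book value $43,443.
Year 4: ⌊$43,443 × 200%/7⌋ = $12,412. Book value $31,031.
Year 5: ⌊$31,031 × 200%/7⌋ = $8,866. Book value $22,165.
Year 6: ⌊$22,165 × 200%/7⌋ = $6,332, capped at $5,465. Book value $16,700.

$5,465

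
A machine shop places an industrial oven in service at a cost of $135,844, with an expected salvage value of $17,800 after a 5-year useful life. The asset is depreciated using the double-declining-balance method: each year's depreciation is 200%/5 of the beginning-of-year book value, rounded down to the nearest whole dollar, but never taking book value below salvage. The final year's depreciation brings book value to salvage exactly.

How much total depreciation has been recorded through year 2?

Depreciable base = $135,844 − $17,800 = $118,044.
Year 1: ⌊$135,844 × 200%/5⌋ = $54,337. Book value $81,507.
Year 2: ⌊$81,507 × 200%/5⌋ = $32,602. Book value $48,905.
Accumulated through year 2 = $135,844 − $48,905 = $86,939.

$86,939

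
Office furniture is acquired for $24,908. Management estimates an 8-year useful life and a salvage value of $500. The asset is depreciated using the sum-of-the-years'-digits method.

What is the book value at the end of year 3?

$10,670

Depreciable base = $24,908 − $500 = $24,408.
Sum of the years' digits = 8+7+6+5+4+3+2+1 = 36.
Year 1: $24,408 × 8/36 = $5,424. Book value $19,484.
Year 2: $24,408 × 7/36 = $4,746. Book value $14,738.
Year 3: $24,408 × 6/36 = $4,068. Book value $10,670.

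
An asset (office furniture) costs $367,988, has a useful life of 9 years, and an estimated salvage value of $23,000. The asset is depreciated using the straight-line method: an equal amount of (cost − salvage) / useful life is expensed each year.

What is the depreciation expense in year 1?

$38,332

Depreciable base = $367,988 − $23,000 = $344,988.
Annual expense = $344,988 / 9 = $38,332.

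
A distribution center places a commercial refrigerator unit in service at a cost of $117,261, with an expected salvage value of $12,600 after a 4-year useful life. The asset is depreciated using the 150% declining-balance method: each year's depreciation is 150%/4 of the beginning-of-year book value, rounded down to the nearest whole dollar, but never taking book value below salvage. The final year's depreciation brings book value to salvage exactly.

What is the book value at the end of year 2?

$45,806

Depreciable base = $117,261 − $12,600 = $104,661.
Year 1: ⌊$117,261 × 150%/4⌋ = $43,972. Book value $73,289.
Year 2: ⌊$73,289 × 150%/4⌋ = $27,483. Book value $45,806.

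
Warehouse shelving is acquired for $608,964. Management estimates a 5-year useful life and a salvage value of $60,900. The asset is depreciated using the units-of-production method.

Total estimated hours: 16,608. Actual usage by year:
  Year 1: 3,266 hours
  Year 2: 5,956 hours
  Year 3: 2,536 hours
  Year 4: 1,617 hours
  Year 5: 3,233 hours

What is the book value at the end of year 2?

Depreciable base = $608,964 − $60,900 = $548,064.
Rate = $548,064 / 16,608 hours = $33 per hour.
Year 1: 3,266 × $33 = $107,778. Book value $501,186.
Year 2: 5,956 × $33 = $196,548. Book value $304,638.

$304,638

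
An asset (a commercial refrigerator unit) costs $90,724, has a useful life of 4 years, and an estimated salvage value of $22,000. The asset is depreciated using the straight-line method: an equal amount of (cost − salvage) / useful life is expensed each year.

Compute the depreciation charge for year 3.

Depreciable base = $90,724 − $22,000 = $68,724.
Annual expense = $68,724 / 4 = $17,181.

$17,181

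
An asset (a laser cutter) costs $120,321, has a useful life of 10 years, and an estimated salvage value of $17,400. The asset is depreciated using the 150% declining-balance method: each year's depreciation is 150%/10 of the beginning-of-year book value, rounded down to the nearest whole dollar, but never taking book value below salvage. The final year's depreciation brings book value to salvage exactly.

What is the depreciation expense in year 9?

$4,918

Depreciable base = $120,321 − $17,400 = $102,921.
Year 1: ⌊$120,321 × 150%/10⌋ = $18,048. Book value $102,273.
Year 2: ⌊$102,273 × 150%/10⌋ = $15,340. Book value $86,933.
Year 3: ⌊$86,933 × 150%/10⌋ = $13,039. Book value $73,894.
Year 4: ⌊$73,894 × 150%/10⌋ = $11,084. Book value $62,810.
Year 5: ⌊$62,810 × 150%/10⌋ = $9,421. Book value $53,389.
Year 6: ⌊$53,389 × 150%/10⌋ = $8,008. Book value $45,381.
Year 7: ⌊$45,381 × 150%/10⌋ = $6,807. Book value $38,574.
Year 8: ⌊$38,574 × 150%/10⌋ = $5,786. Book value $32,788.
Year 9: ⌊$32,788 × 150%/10⌋ = $4,918. Book value $27,870.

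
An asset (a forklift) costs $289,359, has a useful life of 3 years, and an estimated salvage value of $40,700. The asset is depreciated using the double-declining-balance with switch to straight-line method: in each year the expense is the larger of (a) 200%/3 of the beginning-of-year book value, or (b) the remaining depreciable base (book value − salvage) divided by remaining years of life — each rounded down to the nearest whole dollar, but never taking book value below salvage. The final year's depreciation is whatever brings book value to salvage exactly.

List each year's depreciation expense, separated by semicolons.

$192,906; $55,753; $0

Depreciable base = $289,359 − $40,700 = $248,659.
Year 1: DB = ⌊$289,359 × 200%/3⌋ = $192,906; SL = ⌊$248,659/3⌋ = $82,886 → take DB $192,906. Book value $96,453.
Year 2: DB = ⌊$96,453 × 200%/3⌋ = $64,302; SL = ⌊$55,753/2⌋ = $27,876 → take DB $64,302, capped at $55,753. Book value $40,700.
Year 3 (final): $40,700 − $40,700 = $0. Book value $40,700.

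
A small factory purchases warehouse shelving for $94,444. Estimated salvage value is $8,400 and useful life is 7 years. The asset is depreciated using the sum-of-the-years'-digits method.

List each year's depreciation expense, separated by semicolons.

$21,511; $18,438; $15,365; $12,292; $9,219; $6,146; $3,073

Depreciable base = $94,444 − $8,400 = $86,044.
Sum of the years' digits = 7+6+5+4+3+2+1 = 28.
Year 1: $86,044 × 7/28 = $21,511. Book value $72,933.
Year 2: $86,044 × 6/28 = $18,438. Book value $54,495.
Year 3: $86,044 × 5/28 = $15,365. Book value $39,130.
Year 4: $86,044 × 4/28 = $12,292. Book value $26,838.
Year 5: $86,044 × 3/28 = $9,219. Book value $17,619.
Year 6: $86,044 × 2/28 = $6,146. Book value $11,473.
Year 7: $86,044 × 1/28 = $3,073. Book value $8,400.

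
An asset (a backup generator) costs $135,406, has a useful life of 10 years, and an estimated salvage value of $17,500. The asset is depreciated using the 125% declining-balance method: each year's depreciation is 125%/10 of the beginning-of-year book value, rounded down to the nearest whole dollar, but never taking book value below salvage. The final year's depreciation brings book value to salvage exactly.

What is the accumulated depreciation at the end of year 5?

Depreciable base = $135,406 − $17,500 = $117,906.
Year 1: ⌊$135,406 × 125%/10⌋ = $16,925. Book value $118,481.
Year 2: ⌊$118,481 × 125%/10⌋ = $14,810. Book value $103,671.
Year 3: ⌊$103,671 × 125%/10⌋ = $12,958. Book value $90,713.
Year 4: ⌊$90,713 × 125%/10⌋ = $11,339. Book value $79,374.
Year 5: ⌊$79,374 × 125%/10⌋ = $9,921. Book value $69,453.
Accumulated through year 5 = $135,406 − $69,453 = $65,953.

$65,953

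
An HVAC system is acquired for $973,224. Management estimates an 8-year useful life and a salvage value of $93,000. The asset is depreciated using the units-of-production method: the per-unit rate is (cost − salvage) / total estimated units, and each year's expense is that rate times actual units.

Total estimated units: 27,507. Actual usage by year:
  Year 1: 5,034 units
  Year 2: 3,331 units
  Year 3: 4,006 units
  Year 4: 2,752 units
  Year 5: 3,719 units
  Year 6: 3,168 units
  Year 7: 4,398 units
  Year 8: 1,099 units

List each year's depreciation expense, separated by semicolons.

$161,088; $106,592; $128,192; $88,064; $119,008; $101,376; $140,736; $35,168

Depreciable base = $973,224 − $93,000 = $880,224.
Rate = $880,224 / 27,507 units = $32 per unit.
Year 1: 5,034 × $32 = $161,088. Book value $812,136.
Year 2: 3,331 × $32 = $106,592. Book value $705,544.
Year 3: 4,006 × $32 = $128,192. Book value $577,352.
Year 4: 2,752 × $32 = $88,064. Book value $489,288.
Year 5: 3,719 × $32 = $119,008. Book value $370,280.
Year 6: 3,168 × $32 = $101,376. Book value $268,904.
Year 7: 4,398 × $32 = $140,736. Book value $128,168.
Year 8: 1,099 × $32 = $35,168. Book value $93,000.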